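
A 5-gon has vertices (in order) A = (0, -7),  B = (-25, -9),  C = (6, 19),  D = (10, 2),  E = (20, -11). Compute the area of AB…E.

532

Apply the shoelace (surveyor's) formula: 2A = Σ (x_i·y_{i+1} − x_{i+1}·y_i), indices taken mod 5.
Σ = (-175) + (-421) + (-178) + (-150) + (-140) = -1064
Area = |Σ|/2 = 532.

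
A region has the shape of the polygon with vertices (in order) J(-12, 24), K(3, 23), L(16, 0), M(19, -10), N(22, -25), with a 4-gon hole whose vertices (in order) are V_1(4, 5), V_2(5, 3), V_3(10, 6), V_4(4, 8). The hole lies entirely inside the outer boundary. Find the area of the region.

436

Outer boundary:
Σ = (-348) + (-368) + (-160) + (-255) + (228) = -903
Area = |Σ|/2 = 451.5.
Hole:
Σ = (-13) + (0) + (56) + (-12) = 31
Area = |Σ|/2 = 15.5.
Net area = 451.5 − 15.5 = 436.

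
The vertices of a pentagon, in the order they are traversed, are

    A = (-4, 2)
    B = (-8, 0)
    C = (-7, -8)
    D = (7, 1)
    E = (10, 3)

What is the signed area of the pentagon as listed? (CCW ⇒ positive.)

Σ = (16) + (64) + (49) + (11) + (32) = 172
Signed area = Σ/2 = 86 (positive ⇒ counter-clockwise traversal).

86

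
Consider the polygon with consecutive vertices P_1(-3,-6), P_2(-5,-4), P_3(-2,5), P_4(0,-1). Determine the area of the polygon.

P_1→P_2: (-3)(-4) − (-5)(-6) = -18
P_2→P_3: (-5)(5) − (-2)(-4) = -33
P_3→P_4: (-2)(-1) − (0)(5) = 2
P_4→P_1: (0)(-6) − (-3)(-1) = -3
Σ = -52
Area = |Σ|/2 = 26.

26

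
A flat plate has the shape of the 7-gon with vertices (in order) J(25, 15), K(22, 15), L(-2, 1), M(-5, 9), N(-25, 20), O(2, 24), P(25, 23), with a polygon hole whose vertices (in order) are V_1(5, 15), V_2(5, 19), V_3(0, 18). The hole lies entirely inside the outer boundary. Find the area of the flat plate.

Outer boundary:
Apply the shoelace (surveyor's) formula: 2A = Σ (x_i·y_{i+1} − x_{i+1}·y_i), indices taken mod 7.
Cross-terms: 45, 52, -13, 125, -640, -554, -200  ⇒  Σ = -1185
Area = |Σ|/2 = 592.5.
Hole:
Apply the shoelace (surveyor's) formula: 2A = Σ (x_i·y_{i+1} − x_{i+1}·y_i), indices taken mod 3.
Σ = (20) + (90) + (-90) = 20
Area = |Σ|/2 = 10.
Net area = 592.5 − 10 = 582.5.

582.5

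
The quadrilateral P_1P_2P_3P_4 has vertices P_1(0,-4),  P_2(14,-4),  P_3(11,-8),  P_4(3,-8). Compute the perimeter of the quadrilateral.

32

|P_1P_2| = √((14)² + (0)²) = √196 = 14
|P_2P_3| = √((-3)² + (-4)²) = √25 = 5
|P_3P_4| = √((-8)² + (0)²) = √64 = 8
|P_4P_1| = √((-3)² + (4)²) = √25 = 5
Perimeter = 14 + 5 + 8 + 5 = 32.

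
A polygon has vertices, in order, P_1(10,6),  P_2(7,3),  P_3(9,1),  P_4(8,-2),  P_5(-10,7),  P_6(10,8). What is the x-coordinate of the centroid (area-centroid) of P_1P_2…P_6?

719/288

Apply the shoelace formula. First the cross-terms c_i = x_i·y_{i+1} − x_{i+1}·y_i:
  -12, -20, -26, 36, -150, -20  ⇒  2A = -192, A = -96.
Then Σ (x_i + x_{i+1})·c_i = -1438, so x̄ = -1438 / (6·(-96)) = 719/288.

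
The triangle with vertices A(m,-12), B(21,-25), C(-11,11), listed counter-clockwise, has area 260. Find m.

-5

The doubled signed area Σ (x_i y_{i+1} − x_{i+1} y_i) is linear in m.
With m=0 it equals 340; the coefficient of m is -36 (from the two edges through A).
So -36·m + 340 = 2·260 = 520 ⇒ m = -5.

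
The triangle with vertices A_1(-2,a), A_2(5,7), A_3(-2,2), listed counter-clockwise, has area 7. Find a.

0

The doubled signed area Σ (x_i y_{i+1} − x_{i+1} y_i) is linear in a.
With a=0 it equals 14; the coefficient of a is -7 (from the two edges through A_1).
So -7·a + 14 = 2·7 = 14 ⇒ a = 0.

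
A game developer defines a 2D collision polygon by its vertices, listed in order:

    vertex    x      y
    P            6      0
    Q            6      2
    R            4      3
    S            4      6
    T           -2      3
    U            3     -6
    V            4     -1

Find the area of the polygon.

Apply the surveyor's formula: 2A = Σ (x_i·y_{i+1} − x_{i+1}·y_i), indices taken mod 7.
P→Q: (6)(2) − (6)(0) = 12
Q→R: (6)(3) − (4)(2) = 10
R→S: (4)(6) − (4)(3) = 12
S→T: (4)(3) − (-2)(6) = 24
T→U: (-2)(-6) − (3)(3) = 3
U→V: (3)(-1) − (4)(-6) = 21
V→P: (4)(0) − (6)(-1) = 6
Σ = 88
Area = |Σ|/2 = 44.

44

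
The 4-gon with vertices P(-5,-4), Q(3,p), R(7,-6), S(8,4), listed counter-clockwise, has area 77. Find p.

-8

The doubled signed area Σ (x_i y_{i+1} − x_{i+1} y_i) is linear in p.
With p=0 it equals 58; the coefficient of p is -12 (from the two edges through Q).
So -12·p + 58 = 2·77 = 154 ⇒ p = -8.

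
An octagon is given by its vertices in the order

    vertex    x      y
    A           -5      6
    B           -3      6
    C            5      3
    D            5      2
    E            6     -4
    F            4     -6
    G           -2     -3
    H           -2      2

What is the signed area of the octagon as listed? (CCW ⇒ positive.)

Apply the surveyor's formula: 2A = Σ (x_i·y_{i+1} − x_{i+1}·y_i), indices taken mod 8.
Cross-terms: -12, -39, -5, -32, -20, -24, -10, -2  ⇒  Σ = -144
Signed area = Σ/2 = -72 (negative ⇒ clockwise traversal).

-72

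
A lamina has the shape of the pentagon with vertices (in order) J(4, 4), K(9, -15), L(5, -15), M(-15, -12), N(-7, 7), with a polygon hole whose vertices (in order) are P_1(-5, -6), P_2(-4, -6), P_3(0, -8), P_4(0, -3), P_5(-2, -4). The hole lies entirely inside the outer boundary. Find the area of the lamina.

331

Outer boundary:
Apply the surveyor's formula: 2A = Σ (x_i·y_{i+1} − x_{i+1}·y_i), indices taken mod 5.
Σ = (-96) + (-60) + (-285) + (-189) + (-56) = -686
Area = |Σ|/2 = 343.
Hole:
Apply the surveyor's formula: 2A = Σ (x_i·y_{i+1} − x_{i+1}·y_i), indices taken mod 5.
Σ = (6) + (32) + (0) + (-6) + (-8) = 24
Area = |Σ|/2 = 12.
Net area = 343 − 12 = 331.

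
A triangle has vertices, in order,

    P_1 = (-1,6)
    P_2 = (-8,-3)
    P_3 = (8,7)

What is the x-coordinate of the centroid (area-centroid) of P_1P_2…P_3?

Apply the shoelace formula. First the cross-terms c_i = x_i·y_{i+1} − x_{i+1}·y_i:
  51, -32, 55  ⇒  2A = 74, A = 37.
Then Σ (x_i + x_{i+1})·c_i = -74, so x̄ = -74 / (6·37) = -1/3.

-1/3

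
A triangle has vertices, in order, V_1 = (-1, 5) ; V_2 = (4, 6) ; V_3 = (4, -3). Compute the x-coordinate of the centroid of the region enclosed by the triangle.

7/3

Apply the shoelace formula. First the cross-terms c_i = x_i·y_{i+1} − x_{i+1}·y_i:
  -26, -36, 17  ⇒  2A = -45, A = -22.5.
Then Σ (x_i + x_{i+1})·c_i = -315, so x̄ = -315 / (6·(-22.5)) = 7/3.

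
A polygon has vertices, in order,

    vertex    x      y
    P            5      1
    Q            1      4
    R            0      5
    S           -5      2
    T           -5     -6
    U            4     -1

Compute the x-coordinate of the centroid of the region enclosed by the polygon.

Apply the shoelace formula. First the cross-terms c_i = x_i·y_{i+1} − x_{i+1}·y_i:
  19, 5, 25, 40, 29, 9  ⇒  2A = 127, A = 63.5.
Then Σ (x_i + x_{i+1})·c_i = -354, so x̄ = -354 / (6·63.5) = -118/127.

-118/127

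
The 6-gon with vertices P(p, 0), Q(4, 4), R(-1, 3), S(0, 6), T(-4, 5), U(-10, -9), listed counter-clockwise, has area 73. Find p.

Write out the shoelace sum; only the two edges meeting at P involve p:
2·Area = [((-10)·0 − p·(-9)) + (p·4 − 4·0)] + 120
       = 13·p + 120 = 146
⇒ p = 2.

2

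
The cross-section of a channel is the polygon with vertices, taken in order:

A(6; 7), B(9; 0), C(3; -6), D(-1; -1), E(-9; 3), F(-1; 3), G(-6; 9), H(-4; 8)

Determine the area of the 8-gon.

120.5

Apply the shoelace formula: 2A = Σ (x_i·y_{i+1} − x_{i+1}·y_i), indices taken mod 8.
A→B: (6)(0) − (9)(7) = -63
B→C: (9)(-6) − (3)(0) = -54
C→D: (3)(-1) − (-1)(-6) = -9
D→E: (-1)(3) − (-9)(-1) = -12
E→F: (-9)(3) − (-1)(3) = -24
F→G: (-1)(9) − (-6)(3) = 9
G→H: (-6)(8) − (-4)(9) = -12
H→A: (-4)(7) − (6)(8) = -76
Σ = -241
Area = |Σ|/2 = 120.5.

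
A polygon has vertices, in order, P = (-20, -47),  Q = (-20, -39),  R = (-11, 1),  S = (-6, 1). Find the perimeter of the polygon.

|PQ| = √((0)² + (8)²) = √64 = 8
|QR| = √((9)² + (40)²) = √1681 = 41
|RS| = √((5)² + (0)²) = √25 = 5
|SP| = √((-14)² + (-48)²) = √2500 = 50
Perimeter = 8 + 41 + 5 + 50 = 104.

104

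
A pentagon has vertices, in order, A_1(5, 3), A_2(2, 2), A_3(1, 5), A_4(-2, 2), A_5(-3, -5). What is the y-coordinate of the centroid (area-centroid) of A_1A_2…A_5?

10/21

Apply the shoelace formula. First the cross-terms c_i = x_i·y_{i+1} − x_{i+1}·y_i:
  4, 8, 12, 16, 16  ⇒  2A = 56, A = 28.
Then Σ (y_i + y_{i+1})·c_i = 80, so ȳ = 80 / (6·28) = 10/21.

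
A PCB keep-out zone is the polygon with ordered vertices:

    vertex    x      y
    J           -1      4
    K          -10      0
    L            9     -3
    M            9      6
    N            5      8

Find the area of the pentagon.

110.5

Apply the shoelace (surveyor's) formula: 2A = Σ (x_i·y_{i+1} − x_{i+1}·y_i), indices taken mod 5.
Cross-terms: 40, 30, 81, 42, 28  ⇒  Σ = 221
Area = |Σ|/2 = 110.5.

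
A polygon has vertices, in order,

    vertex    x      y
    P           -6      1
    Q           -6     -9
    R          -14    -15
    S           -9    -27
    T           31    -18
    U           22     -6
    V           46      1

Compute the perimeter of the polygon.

166

|PQ| = √((0)² + (-10)²) = √100 = 10
|QR| = √((-8)² + (-6)²) = √100 = 10
|RS| = √((5)² + (-12)²) = √169 = 13
|ST| = √((40)² + (9)²) = √1681 = 41
|TU| = √((-9)² + (12)²) = √225 = 15
|UV| = √((24)² + (7)²) = √625 = 25
|VP| = √((-52)² + (0)²) = √2704 = 52
Perimeter = 10 + 10 + 13 + 41 + 15 + 25 + 52 = 166.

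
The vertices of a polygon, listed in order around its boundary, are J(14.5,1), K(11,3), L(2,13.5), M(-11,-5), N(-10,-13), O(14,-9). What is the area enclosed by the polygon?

411.5

J→K: (14.5)(3) − (11)(1) = 32.5
K→L: (11)(13.5) − (2)(3) = 142.5
L→M: (2)(-5) − (-11)(13.5) = 138.5
M→N: (-11)(-13) − (-10)(-5) = 93
N→O: (-10)(-9) − (14)(-13) = 272
O→J: (14)(1) − (14.5)(-9) = 144.5
Σ = 823
Area = |Σ|/2 = 411.5.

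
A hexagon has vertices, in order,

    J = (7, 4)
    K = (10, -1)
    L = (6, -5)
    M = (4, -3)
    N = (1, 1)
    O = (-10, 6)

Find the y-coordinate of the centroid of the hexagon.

Apply the shoelace formula. First the cross-terms c_i = x_i·y_{i+1} − x_{i+1}·y_i:
  -47, -44, 2, 7, 16, -82  ⇒  2A = -148, A = -74.
Then Σ (y_i + y_{i+1})·c_i = -615, so ȳ = -615 / (6·(-74)) = 205/148.

205/148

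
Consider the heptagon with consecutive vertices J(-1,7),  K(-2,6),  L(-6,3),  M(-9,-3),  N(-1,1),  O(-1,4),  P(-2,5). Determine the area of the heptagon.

31

Apply Gauss's area formula: 2A = Σ (x_i·y_{i+1} − x_{i+1}·y_i), indices taken mod 7.
Cross-terms: 8, 30, 45, -12, -3, 3, -9  ⇒  Σ = 62
Area = |Σ|/2 = 31.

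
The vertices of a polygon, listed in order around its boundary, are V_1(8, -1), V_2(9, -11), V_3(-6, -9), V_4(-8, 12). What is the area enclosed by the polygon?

229

Σ = (-79) + (-147) + (-144) + (-88) = -458
Area = |Σ|/2 = 229.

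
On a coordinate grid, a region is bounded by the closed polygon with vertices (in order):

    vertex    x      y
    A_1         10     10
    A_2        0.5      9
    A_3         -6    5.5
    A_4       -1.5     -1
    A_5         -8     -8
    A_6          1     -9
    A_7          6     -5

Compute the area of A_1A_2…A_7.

199.5

Cross-terms: 85, 56.75, 14.25, 4, 80, 49, 110  ⇒  Σ = 399
Area = |Σ|/2 = 199.5.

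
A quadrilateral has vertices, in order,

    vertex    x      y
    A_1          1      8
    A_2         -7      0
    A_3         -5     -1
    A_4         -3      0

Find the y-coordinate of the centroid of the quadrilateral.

7/3

Apply the shoelace (surveyor's) formula. First the cross-terms c_i = x_i·y_{i+1} − x_{i+1}·y_i:
  56, 7, -3, -24  ⇒  2A = 36, A = 18.
Then Σ (y_i + y_{i+1})·c_i = 252, so ȳ = 252 / (6·18) = 7/3.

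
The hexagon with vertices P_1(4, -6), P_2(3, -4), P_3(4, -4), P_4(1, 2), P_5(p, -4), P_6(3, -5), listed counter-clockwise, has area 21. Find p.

The doubled signed area Σ (x_i y_{i+1} − x_{i+1} y_i) is linear in p.
With p=0 it equals 28; the coefficient of p is -7 (from the two edges through P_5).
So -7·p + 28 = 2·21 = 42 ⇒ p = -2.

-2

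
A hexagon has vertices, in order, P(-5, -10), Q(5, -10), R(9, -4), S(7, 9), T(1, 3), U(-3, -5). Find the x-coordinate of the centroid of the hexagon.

Apply Gauss's area formula. First the cross-terms c_i = x_i·y_{i+1} − x_{i+1}·y_i:
  100, 70, 109, 12, 4, 5  ⇒  2A = 300, A = 150.
Then Σ (x_i + x_{i+1})·c_i = 2772, so x̄ = 2772 / (6·150) = 3.08.

3.08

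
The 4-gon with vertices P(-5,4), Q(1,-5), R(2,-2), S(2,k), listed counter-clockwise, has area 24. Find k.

1

Write out the shoelace sum; only the two edges meeting at S involve k:
2·Area = [(2·k − 2·(-2)) + (2·4 − (-5)·k)] + 29
       = 7·k + 41 = 48
⇒ k = 1.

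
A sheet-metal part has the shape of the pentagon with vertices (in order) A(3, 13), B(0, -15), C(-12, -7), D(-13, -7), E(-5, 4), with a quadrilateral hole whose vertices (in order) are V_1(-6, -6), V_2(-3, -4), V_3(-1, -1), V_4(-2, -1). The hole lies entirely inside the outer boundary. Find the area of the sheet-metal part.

193

Outer boundary:
Σ = (-45) + (-180) + (-7) + (-87) + (-77) = -396
Area = |Σ|/2 = 198.
Hole:
Apply the surveyor's formula: 2A = Σ (x_i·y_{i+1} − x_{i+1}·y_i), indices taken mod 4.
V_1→V_2: (-6)(-4) − (-3)(-6) = 6
V_2→V_3: (-3)(-1) − (-1)(-4) = -1
V_3→V_4: (-1)(-1) − (-2)(-1) = -1
V_4→V_1: (-2)(-6) − (-6)(-1) = 6
Σ = 10
Area = |Σ|/2 = 5.
Net area = 198 − 5 = 193.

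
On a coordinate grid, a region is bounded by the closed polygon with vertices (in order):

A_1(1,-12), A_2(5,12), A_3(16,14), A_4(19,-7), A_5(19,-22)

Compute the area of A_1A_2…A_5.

459.5

A_1→A_2: (1)(12) − (5)(-12) = 72
A_2→A_3: (5)(14) − (16)(12) = -122
A_3→A_4: (16)(-7) − (19)(14) = -378
A_4→A_5: (19)(-22) − (19)(-7) = -285
A_5→A_1: (19)(-12) − (1)(-22) = -206
Σ = -919
Area = |Σ|/2 = 459.5.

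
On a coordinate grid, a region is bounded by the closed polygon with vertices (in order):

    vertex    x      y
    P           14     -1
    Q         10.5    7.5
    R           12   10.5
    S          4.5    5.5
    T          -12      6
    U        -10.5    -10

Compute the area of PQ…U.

290.5

Apply Gauss's area formula: 2A = Σ (x_i·y_{i+1} − x_{i+1}·y_i), indices taken mod 6.
P→Q: (14)(7.5) − (10.5)(-1) = 115.5
Q→R: (10.5)(10.5) − (12)(7.5) = 20.25
R→S: (12)(5.5) − (4.5)(10.5) = 18.75
S→T: (4.5)(6) − (-12)(5.5) = 93
T→U: (-12)(-10) − (-10.5)(6) = 183
U→P: (-10.5)(-1) − (14)(-10) = 150.5
Σ = 581
Area = |Σ|/2 = 290.5.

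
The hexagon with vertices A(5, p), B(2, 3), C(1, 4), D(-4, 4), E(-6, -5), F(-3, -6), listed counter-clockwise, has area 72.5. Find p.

The doubled signed area Σ (x_i y_{i+1} − x_{i+1} y_i) is linear in p.
With p=0 it equals 135; the coefficient of p is -5 (from the two edges through A).
So -5·p + 135 = 2·72.5 = 145 ⇒ p = -2.

-2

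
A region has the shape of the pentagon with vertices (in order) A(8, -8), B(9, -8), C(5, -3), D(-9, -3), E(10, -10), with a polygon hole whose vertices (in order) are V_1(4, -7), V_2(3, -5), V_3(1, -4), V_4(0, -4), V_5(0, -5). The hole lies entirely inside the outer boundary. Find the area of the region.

Outer boundary:
Apply the shoelace (surveyor's) formula: 2A = Σ (x_i·y_{i+1} − x_{i+1}·y_i), indices taken mod 5.
Cross-terms: 8, 13, -42, 120, 0  ⇒  Σ = 99
Area = |Σ|/2 = 49.5.
Hole:
Apply the surveyor's formula: 2A = Σ (x_i·y_{i+1} − x_{i+1}·y_i), indices taken mod 5.
V_1→V_2: (4)(-5) − (3)(-7) = 1
V_2→V_3: (3)(-4) − (1)(-5) = -7
V_3→V_4: (1)(-4) − (0)(-4) = -4
V_4→V_5: (0)(-5) − (0)(-4) = 0
V_5→V_1: (0)(-7) − (4)(-5) = 20
Σ = 10
Area = |Σ|/2 = 5.
Net area = 49.5 − 5 = 44.5.

44.5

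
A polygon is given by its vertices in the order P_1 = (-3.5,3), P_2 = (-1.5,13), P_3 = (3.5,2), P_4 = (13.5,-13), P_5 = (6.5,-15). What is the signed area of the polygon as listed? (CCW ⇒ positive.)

-156.5

Apply the shoelace formula: 2A = Σ (x_i·y_{i+1} − x_{i+1}·y_i), indices taken mod 5.
Σ = (-41) + (-48.5) + (-72.5) + (-118) + (-33) = -313
Signed area = Σ/2 = -156.5 (negative ⇒ clockwise traversal).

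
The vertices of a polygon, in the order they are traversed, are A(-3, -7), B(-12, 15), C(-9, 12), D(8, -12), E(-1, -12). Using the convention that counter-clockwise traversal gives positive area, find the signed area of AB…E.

-131.5

Apply the shoelace formula: 2A = Σ (x_i·y_{i+1} − x_{i+1}·y_i), indices taken mod 5.
Σ = (-129) + (-9) + (12) + (-108) + (-29) = -263
Signed area = Σ/2 = -131.5 (negative ⇒ clockwise traversal).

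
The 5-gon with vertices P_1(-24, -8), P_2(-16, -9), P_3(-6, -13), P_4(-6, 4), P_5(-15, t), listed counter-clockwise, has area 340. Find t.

20

The doubled signed area Σ (x_i y_{i+1} − x_{i+1} y_i) is linear in t.
With t=0 it equals 320; the coefficient of t is 18 (from the two edges through P_5).
So 18·t + 320 = 2·340 = 680 ⇒ t = 20.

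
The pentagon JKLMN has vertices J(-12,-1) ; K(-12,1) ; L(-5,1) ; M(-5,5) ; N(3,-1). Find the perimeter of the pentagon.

|JK| = √((0)² + (2)²) = √4 = 2
|KL| = √((7)² + (0)²) = √49 = 7
|LM| = √((0)² + (4)²) = √16 = 4
|MN| = √((8)² + (-6)²) = √100 = 10
|NJ| = √((-15)² + (0)²) = √225 = 15
Perimeter = 2 + 7 + 4 + 10 + 15 = 38.

38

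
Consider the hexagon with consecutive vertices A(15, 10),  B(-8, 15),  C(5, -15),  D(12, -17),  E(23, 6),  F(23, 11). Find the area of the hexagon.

Apply Gauss's area formula: 2A = Σ (x_i·y_{i+1} − x_{i+1}·y_i), indices taken mod 6.
A→B: (15)(15) − (-8)(10) = 305
B→C: (-8)(-15) − (5)(15) = 45
C→D: (5)(-17) − (12)(-15) = 95
D→E: (12)(6) − (23)(-17) = 463
E→F: (23)(11) − (23)(6) = 115
F→A: (23)(10) − (15)(11) = 65
Σ = 1088
Area = |Σ|/2 = 544.

544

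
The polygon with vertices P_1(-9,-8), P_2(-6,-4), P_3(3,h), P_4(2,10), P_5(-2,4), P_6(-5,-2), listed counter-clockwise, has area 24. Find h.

Write out the shoelace sum; only the two edges meeting at P_3 involve h:
2·Area = [((-6)·h − 3·(-4)) + (3·10 − 2·h)] + 62
       = -8·h + 104 = 48
⇒ h = 7.

7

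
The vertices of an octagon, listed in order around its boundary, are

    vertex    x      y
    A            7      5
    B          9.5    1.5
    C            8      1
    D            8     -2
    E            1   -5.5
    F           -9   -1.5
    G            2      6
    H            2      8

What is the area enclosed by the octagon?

Σ = (-37) + (-2.5) + (-24) + (-42) + (-51) + (-51) + (4) + (-46) = -249.5
Area = |Σ|/2 = 124.75.

124.75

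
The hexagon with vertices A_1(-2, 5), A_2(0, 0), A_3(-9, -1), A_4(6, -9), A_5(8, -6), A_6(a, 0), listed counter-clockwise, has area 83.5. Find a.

4

The doubled signed area Σ (x_i y_{i+1} − x_{i+1} y_i) is linear in a.
With a=0 it equals 123; the coefficient of a is 11 (from the two edges through A_6).
So 11·a + 123 = 2·83.5 = 167 ⇒ a = 4.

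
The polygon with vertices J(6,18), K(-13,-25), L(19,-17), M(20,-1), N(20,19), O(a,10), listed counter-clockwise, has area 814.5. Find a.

The doubled signed area Σ (x_i y_{i+1} − x_{i+1} y_i) is linear in a.
With a=0 it equals 1641; the coefficient of a is -1 (from the two edges through O).
So -1·a + 1641 = 2·814.5 = 1629 ⇒ a = 12.

12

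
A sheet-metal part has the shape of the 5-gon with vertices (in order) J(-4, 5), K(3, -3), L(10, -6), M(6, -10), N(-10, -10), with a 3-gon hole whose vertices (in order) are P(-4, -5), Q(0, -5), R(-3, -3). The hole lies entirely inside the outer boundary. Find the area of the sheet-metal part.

148.5

Outer boundary:
Apply Gauss's area formula: 2A = Σ (x_i·y_{i+1} − x_{i+1}·y_i), indices taken mod 5.
Σ = (-3) + (12) + (-64) + (-160) + (-90) = -305
Area = |Σ|/2 = 152.5.
Hole:
Apply the surveyor's formula: 2A = Σ (x_i·y_{i+1} − x_{i+1}·y_i), indices taken mod 3.
P→Q: (-4)(-5) − (0)(-5) = 20
Q→R: (0)(-3) − (-3)(-5) = -15
R→P: (-3)(-5) − (-4)(-3) = 3
Σ = 8
Area = |Σ|/2 = 4.
Net area = 152.5 − 4 = 148.5.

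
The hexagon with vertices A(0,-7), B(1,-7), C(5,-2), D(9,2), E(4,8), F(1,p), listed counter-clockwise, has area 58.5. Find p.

The doubled signed area Σ (x_i y_{i+1} − x_{i+1} y_i) is linear in p.
With p=0 it equals 117; the coefficient of p is 4 (from the two edges through F).
So 4·p + 117 = 2·58.5 = 117 ⇒ p = 0.

0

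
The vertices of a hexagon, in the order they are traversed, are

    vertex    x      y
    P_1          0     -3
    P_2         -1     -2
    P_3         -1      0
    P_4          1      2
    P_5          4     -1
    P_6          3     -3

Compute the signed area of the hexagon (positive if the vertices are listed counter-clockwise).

-17

Apply Gauss's area formula: 2A = Σ (x_i·y_{i+1} − x_{i+1}·y_i), indices taken mod 6.
Σ = (-3) + (-2) + (-2) + (-9) + (-9) + (-9) = -34
Signed area = Σ/2 = -17 (negative ⇒ clockwise traversal).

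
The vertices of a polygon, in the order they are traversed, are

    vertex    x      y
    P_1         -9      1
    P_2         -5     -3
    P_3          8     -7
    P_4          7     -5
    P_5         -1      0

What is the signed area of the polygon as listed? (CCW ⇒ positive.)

47

Cross-terms: 32, 59, 9, -5, -1  ⇒  Σ = 94
Signed area = Σ/2 = 47 (positive ⇒ counter-clockwise traversal).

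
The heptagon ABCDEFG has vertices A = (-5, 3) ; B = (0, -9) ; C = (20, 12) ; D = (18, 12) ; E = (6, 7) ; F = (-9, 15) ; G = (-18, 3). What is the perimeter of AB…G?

102

|AB| = √((5)² + (-12)²) = √169 = 13
|BC| = √((20)² + (21)²) = √841 = 29
|CD| = √((-2)² + (0)²) = √4 = 2
|DE| = √((-12)² + (-5)²) = √169 = 13
|EF| = √((-15)² + (8)²) = √289 = 17
|FG| = √((-9)² + (-12)²) = √225 = 15
|GA| = √((13)² + (0)²) = √169 = 13
Perimeter = 13 + 29 + 2 + 13 + 17 + 15 + 13 = 102.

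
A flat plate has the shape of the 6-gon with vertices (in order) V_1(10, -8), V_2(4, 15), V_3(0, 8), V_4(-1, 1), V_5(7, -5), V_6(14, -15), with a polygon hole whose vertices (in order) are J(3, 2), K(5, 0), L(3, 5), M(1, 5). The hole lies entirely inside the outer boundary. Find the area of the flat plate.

Outer boundary:
Cross-terms: 182, 32, 8, -2, -35, 38  ⇒  Σ = 223
Area = |Σ|/2 = 111.5.
Hole:
J→K: (3)(0) − (5)(2) = -10
K→L: (5)(5) − (3)(0) = 25
L→M: (3)(5) − (1)(5) = 10
M→J: (1)(2) − (3)(5) = -13
Σ = 12
Area = |Σ|/2 = 6.
Net area = 111.5 − 6 = 105.5.

105.5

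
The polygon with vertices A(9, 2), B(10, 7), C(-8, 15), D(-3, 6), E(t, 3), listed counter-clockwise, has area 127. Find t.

-11

The doubled signed area Σ (x_i y_{i+1} − x_{i+1} y_i) is linear in t.
With t=0 it equals 210; the coefficient of t is -4 (from the two edges through E).
So -4·t + 210 = 2·127 = 254 ⇒ t = -11.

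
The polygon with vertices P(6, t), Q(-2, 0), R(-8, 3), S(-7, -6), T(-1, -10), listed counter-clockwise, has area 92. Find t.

-3

Write out the shoelace sum; only the two edges meeting at P involve t:
2·Area = [((-1)·t − 6·(-10)) + (6·0 − (-2)·t)] + 127
       = 1·t + 187 = 184
⇒ t = -3.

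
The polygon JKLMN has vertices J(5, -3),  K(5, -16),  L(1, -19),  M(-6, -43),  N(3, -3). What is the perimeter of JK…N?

86

|JK| = √((0)² + (-13)²) = √169 = 13
|KL| = √((-4)² + (-3)²) = √25 = 5
|LM| = √((-7)² + (-24)²) = √625 = 25
|MN| = √((9)² + (40)²) = √1681 = 41
|NJ| = √((2)² + (0)²) = √4 = 2
Perimeter = 13 + 5 + 25 + 41 + 2 = 86.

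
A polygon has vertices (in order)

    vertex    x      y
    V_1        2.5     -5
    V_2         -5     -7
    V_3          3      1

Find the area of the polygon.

Apply the surveyor's formula: 2A = Σ (x_i·y_{i+1} − x_{i+1}·y_i), indices taken mod 3.
V_1→V_2: (2.5)(-7) − (-5)(-5) = -42.5
V_2→V_3: (-5)(1) − (3)(-7) = 16
V_3→V_1: (3)(-5) − (2.5)(1) = -17.5
Σ = -44
Area = |Σ|/2 = 22.

22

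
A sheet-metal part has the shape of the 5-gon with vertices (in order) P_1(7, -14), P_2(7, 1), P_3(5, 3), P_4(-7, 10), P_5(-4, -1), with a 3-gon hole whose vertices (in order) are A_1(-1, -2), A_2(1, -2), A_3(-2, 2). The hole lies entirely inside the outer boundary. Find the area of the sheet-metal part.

147

Outer boundary:
Apply Gauss's area formula: 2A = Σ (x_i·y_{i+1} − x_{i+1}·y_i), indices taken mod 5.
P_1→P_2: (7)(1) − (7)(-14) = 105
P_2→P_3: (7)(3) − (5)(1) = 16
P_3→P_4: (5)(10) − (-7)(3) = 71
P_4→P_5: (-7)(-1) − (-4)(10) = 47
P_5→P_1: (-4)(-14) − (7)(-1) = 63
Σ = 302
Area = |Σ|/2 = 151.
Hole:
A_1→A_2: (-1)(-2) − (1)(-2) = 4
A_2→A_3: (1)(2) − (-2)(-2) = -2
A_3→A_1: (-2)(-2) − (-1)(2) = 6
Σ = 8
Area = |Σ|/2 = 4.
Net area = 151 − 4 = 147.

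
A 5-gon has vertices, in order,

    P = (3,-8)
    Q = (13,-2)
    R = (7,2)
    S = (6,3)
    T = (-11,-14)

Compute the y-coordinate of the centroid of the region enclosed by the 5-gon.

-539/113

Apply the shoelace (surveyor's) formula. First the cross-terms c_i = x_i·y_{i+1} − x_{i+1}·y_i:
  98, 40, 9, -51, 130  ⇒  2A = 226, A = 113.
Then Σ (y_i + y_{i+1})·c_i = -3234, so ȳ = -3234 / (6·113) = -539/113.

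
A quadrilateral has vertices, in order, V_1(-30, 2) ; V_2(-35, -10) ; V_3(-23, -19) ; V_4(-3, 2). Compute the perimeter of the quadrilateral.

84

|V_1V_2| = √((-5)² + (-12)²) = √169 = 13
|V_2V_3| = √((12)² + (-9)²) = √225 = 15
|V_3V_4| = √((20)² + (21)²) = √841 = 29
|V_4V_1| = √((-27)² + (0)²) = √729 = 27
Perimeter = 13 + 15 + 29 + 27 = 84.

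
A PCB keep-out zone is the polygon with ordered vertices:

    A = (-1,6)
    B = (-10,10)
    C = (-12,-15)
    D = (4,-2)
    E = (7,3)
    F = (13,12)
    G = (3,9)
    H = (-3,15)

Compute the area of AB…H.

Cross-terms: 50, 270, 84, 26, 45, 81, 72, -3  ⇒  Σ = 625
Area = |Σ|/2 = 312.5.

312.5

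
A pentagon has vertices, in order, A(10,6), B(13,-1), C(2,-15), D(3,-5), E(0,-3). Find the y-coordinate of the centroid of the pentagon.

-422/135

Apply the shoelace (surveyor's) formula. First the cross-terms c_i = x_i·y_{i+1} − x_{i+1}·y_i:
  -88, -193, 35, -9, 30  ⇒  2A = -225, A = -112.5.
Then Σ (y_i + y_{i+1})·c_i = 2110, so ȳ = 2110 / (6·(-112.5)) = -422/135.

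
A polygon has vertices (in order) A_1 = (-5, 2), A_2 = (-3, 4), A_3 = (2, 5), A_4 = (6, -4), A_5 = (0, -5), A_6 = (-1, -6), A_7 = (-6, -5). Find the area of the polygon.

89

Apply the shoelace (surveyor's) formula: 2A = Σ (x_i·y_{i+1} − x_{i+1}·y_i), indices taken mod 7.
Cross-terms: -14, -23, -38, -30, -5, -31, -37  ⇒  Σ = -178
Area = |Σ|/2 = 89.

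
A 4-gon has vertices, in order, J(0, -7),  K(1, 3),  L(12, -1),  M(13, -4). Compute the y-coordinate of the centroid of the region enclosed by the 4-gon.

-179/78

Apply the shoelace formula. First the cross-terms c_i = x_i·y_{i+1} − x_{i+1}·y_i:
  7, -37, -35, -91  ⇒  2A = -156, A = -78.
Then Σ (y_i + y_{i+1})·c_i = 1074, so ȳ = 1074 / (6·(-78)) = -179/78.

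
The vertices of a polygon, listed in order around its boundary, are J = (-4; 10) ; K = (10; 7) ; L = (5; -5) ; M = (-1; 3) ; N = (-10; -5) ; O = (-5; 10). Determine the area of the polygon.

Apply the shoelace formula: 2A = Σ (x_i·y_{i+1} − x_{i+1}·y_i), indices taken mod 6.
Σ = (-128) + (-85) + (10) + (35) + (-125) + (-10) = -303
Area = |Σ|/2 = 151.5.

151.5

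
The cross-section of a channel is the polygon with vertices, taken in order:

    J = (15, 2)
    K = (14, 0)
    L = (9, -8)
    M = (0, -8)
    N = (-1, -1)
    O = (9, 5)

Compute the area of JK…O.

136.5

Apply the shoelace formula: 2A = Σ (x_i·y_{i+1} − x_{i+1}·y_i), indices taken mod 6.
Cross-terms: -28, -112, -72, -8, 4, -57  ⇒  Σ = -273
Area = |Σ|/2 = 136.5.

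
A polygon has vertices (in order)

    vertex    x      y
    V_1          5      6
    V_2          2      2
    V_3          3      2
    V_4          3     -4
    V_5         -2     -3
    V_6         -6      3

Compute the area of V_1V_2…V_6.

Apply the shoelace formula: 2A = Σ (x_i·y_{i+1} − x_{i+1}·y_i), indices taken mod 6.
Σ = (-2) + (-2) + (-18) + (-17) + (-24) + (-51) = -114
Area = |Σ|/2 = 57.

57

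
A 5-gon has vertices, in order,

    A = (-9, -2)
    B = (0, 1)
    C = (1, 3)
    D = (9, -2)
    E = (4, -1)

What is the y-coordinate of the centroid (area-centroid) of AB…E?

-10/57

Apply the shoelace (surveyor's) formula. First the cross-terms c_i = x_i·y_{i+1} − x_{i+1}·y_i:
  -9, -1, -29, -1, -17  ⇒  2A = -57, A = -28.5.
Then Σ (y_i + y_{i+1})·c_i = 30, so ȳ = 30 / (6·(-28.5)) = -10/57.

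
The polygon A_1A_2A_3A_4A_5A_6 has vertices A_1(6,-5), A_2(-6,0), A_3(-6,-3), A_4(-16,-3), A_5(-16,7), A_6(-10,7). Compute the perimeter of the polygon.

62

|A_1A_2| = √((-12)² + (5)²) = √169 = 13
|A_2A_3| = √((0)² + (-3)²) = √9 = 3
|A_3A_4| = √((-10)² + (0)²) = √100 = 10
|A_4A_5| = √((0)² + (10)²) = √100 = 10
|A_5A_6| = √((6)² + (0)²) = √36 = 6
|A_6A_1| = √((16)² + (-12)²) = √400 = 20
Perimeter = 13 + 3 + 10 + 10 + 6 + 20 = 62.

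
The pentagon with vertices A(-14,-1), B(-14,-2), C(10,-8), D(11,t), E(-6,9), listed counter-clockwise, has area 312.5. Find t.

The doubled signed area Σ (x_i y_{i+1} − x_{i+1} y_i) is linear in t.
With t=0 it equals 465; the coefficient of t is 16 (from the two edges through D).
So 16·t + 465 = 2·312.5 = 625 ⇒ t = 10.

10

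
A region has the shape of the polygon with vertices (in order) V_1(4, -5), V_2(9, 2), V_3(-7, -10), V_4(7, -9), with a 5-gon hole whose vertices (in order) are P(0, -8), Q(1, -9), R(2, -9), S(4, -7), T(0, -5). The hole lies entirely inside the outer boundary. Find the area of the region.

46

Outer boundary:
Apply Gauss's area formula: 2A = Σ (x_i·y_{i+1} − x_{i+1}·y_i), indices taken mod 4.
Cross-terms: 53, -76, 133, 1  ⇒  Σ = 111
Area = |Σ|/2 = 55.5.
Hole:
Apply the surveyor's formula: 2A = Σ (x_i·y_{i+1} − x_{i+1}·y_i), indices taken mod 5.
P→Q: (0)(-9) − (1)(-8) = 8
Q→R: (1)(-9) − (2)(-9) = 9
R→S: (2)(-7) − (4)(-9) = 22
S→T: (4)(-5) − (0)(-7) = -20
T→P: (0)(-8) − (0)(-5) = 0
Σ = 19
Area = |Σ|/2 = 9.5.
Net area = 55.5 − 9.5 = 46.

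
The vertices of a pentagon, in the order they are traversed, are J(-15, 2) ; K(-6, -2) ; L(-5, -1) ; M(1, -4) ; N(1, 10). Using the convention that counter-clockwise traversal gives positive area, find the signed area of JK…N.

Apply the shoelace (surveyor's) formula: 2A = Σ (x_i·y_{i+1} − x_{i+1}·y_i), indices taken mod 5.
Σ = (42) + (-4) + (21) + (14) + (152) = 225
Signed area = Σ/2 = 112.5 (positive ⇒ counter-clockwise traversal).

112.5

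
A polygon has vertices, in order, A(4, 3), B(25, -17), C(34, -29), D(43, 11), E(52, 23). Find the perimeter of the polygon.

|AB| = √((21)² + (-20)²) = √841 = 29
|BC| = √((9)² + (-12)²) = √225 = 15
|CD| = √((9)² + (40)²) = √1681 = 41
|DE| = √((9)² + (12)²) = √225 = 15
|EA| = √((-48)² + (-20)²) = √2704 = 52
Perimeter = 29 + 15 + 41 + 15 + 52 = 152.

152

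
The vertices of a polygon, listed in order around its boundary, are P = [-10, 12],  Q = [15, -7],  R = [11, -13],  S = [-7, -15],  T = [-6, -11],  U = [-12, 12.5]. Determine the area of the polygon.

361.5

Apply the shoelace formula: 2A = Σ (x_i·y_{i+1} − x_{i+1}·y_i), indices taken mod 6.
Cross-terms: -110, -118, -256, -13, -207, -19  ⇒  Σ = -723
Area = |Σ|/2 = 361.5.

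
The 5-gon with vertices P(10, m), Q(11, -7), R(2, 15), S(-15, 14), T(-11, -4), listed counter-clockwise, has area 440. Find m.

Write out the shoelace sum; only the two edges meeting at P involve m:
2·Area = [((-11)·m − 10·(-4)) + (10·(-7) − 11·m)] + 646
       = -22·m + 616 = 880
⇒ m = -12.

-12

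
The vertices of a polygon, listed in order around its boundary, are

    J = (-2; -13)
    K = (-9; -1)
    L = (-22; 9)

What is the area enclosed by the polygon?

43

Cross-terms: -115, -103, 304  ⇒  Σ = 86
Area = |Σ|/2 = 43.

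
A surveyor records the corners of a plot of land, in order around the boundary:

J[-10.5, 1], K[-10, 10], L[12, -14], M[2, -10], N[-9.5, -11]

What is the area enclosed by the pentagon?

Cross-terms: -95, 20, -92, -117, -125  ⇒  Σ = -409
Area = |Σ|/2 = 204.5.

204.5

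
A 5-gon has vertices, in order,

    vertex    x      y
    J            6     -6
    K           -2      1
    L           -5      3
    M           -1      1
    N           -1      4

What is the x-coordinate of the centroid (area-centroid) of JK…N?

Apply Gauss's area formula. First the cross-terms c_i = x_i·y_{i+1} − x_{i+1}·y_i:
  -6, -1, -2, -3, -18  ⇒  2A = -30, A = -15.
Then Σ (x_i + x_{i+1})·c_i = -89, so x̄ = -89 / (6·(-15)) = 89/90.

89/90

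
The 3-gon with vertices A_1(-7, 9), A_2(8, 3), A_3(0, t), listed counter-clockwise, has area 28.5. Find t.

The doubled signed area Σ (x_i y_{i+1} − x_{i+1} y_i) is linear in t.
With t=0 it equals -93; the coefficient of t is 15 (from the two edges through A_3).
So 15·t + -93 = 2·28.5 = 57 ⇒ t = 10.

10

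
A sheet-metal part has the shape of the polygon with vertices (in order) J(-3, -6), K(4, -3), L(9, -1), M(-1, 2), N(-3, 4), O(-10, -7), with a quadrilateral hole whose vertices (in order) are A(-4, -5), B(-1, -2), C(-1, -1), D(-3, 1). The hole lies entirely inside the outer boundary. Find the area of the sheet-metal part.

79

Outer boundary:
Apply Gauss's area formula: 2A = Σ (x_i·y_{i+1} − x_{i+1}·y_i), indices taken mod 6.
J→K: (-3)(-3) − (4)(-6) = 33
K→L: (4)(-1) − (9)(-3) = 23
L→M: (9)(2) − (-1)(-1) = 17
M→N: (-1)(4) − (-3)(2) = 2
N→O: (-3)(-7) − (-10)(4) = 61
O→J: (-10)(-6) − (-3)(-7) = 39
Σ = 175
Area = |Σ|/2 = 87.5.
Hole:
Apply the surveyor's formula: 2A = Σ (x_i·y_{i+1} − x_{i+1}·y_i), indices taken mod 4.
A→B: (-4)(-2) − (-1)(-5) = 3
B→C: (-1)(-1) − (-1)(-2) = -1
C→D: (-1)(1) − (-3)(-1) = -4
D→A: (-3)(-5) − (-4)(1) = 19
Σ = 17
Area = |Σ|/2 = 8.5.
Net area = 87.5 − 8.5 = 79.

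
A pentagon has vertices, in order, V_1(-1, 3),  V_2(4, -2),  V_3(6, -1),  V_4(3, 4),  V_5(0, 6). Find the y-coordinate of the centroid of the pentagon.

Apply Gauss's area formula. First the cross-terms c_i = x_i·y_{i+1} − x_{i+1}·y_i:
  -10, 8, 27, 18, 6  ⇒  2A = 49, A = 24.5.
Then Σ (y_i + y_{i+1})·c_i = 281, so ȳ = 281 / (6·24.5) = 281/147.

281/147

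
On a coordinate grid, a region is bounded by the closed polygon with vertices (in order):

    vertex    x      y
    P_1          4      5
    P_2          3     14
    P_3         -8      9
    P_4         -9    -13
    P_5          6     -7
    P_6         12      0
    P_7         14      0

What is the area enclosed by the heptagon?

330

Σ = (41) + (139) + (185) + (141) + (84) + (0) + (70) = 660
Area = |Σ|/2 = 330.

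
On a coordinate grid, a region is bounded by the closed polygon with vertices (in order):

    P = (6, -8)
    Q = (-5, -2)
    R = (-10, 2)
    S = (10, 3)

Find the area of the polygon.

Apply the shoelace (surveyor's) formula: 2A = Σ (x_i·y_{i+1} − x_{i+1}·y_i), indices taken mod 4.
P→Q: (6)(-2) − (-5)(-8) = -52
Q→R: (-5)(2) − (-10)(-2) = -30
R→S: (-10)(3) − (10)(2) = -50
S→P: (10)(-8) − (6)(3) = -98
Σ = -230
Area = |Σ|/2 = 115.

115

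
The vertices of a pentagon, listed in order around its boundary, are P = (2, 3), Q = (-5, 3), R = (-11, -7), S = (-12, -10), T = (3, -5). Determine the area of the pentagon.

Apply the shoelace (surveyor's) formula: 2A = Σ (x_i·y_{i+1} − x_{i+1}·y_i), indices taken mod 5.
Cross-terms: 21, 68, 26, 90, 19  ⇒  Σ = 224
Area = |Σ|/2 = 112.

112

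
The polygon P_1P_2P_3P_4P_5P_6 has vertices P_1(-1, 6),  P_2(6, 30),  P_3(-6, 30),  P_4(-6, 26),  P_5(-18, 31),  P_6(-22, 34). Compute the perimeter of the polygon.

|P_1P_2| = √((7)² + (24)²) = √625 = 25
|P_2P_3| = √((-12)² + (0)²) = √144 = 12
|P_3P_4| = √((0)² + (-4)²) = √16 = 4
|P_4P_5| = √((-12)² + (5)²) = √169 = 13
|P_5P_6| = √((-4)² + (3)²) = √25 = 5
|P_6P_1| = √((21)² + (-28)²) = √1225 = 35
Perimeter = 25 + 12 + 4 + 13 + 5 + 35 = 94.

94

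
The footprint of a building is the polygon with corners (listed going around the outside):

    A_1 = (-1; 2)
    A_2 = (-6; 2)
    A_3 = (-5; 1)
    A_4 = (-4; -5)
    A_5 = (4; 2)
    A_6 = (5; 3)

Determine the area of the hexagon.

35

Σ = (10) + (4) + (29) + (12) + (2) + (13) = 70
Area = |Σ|/2 = 35.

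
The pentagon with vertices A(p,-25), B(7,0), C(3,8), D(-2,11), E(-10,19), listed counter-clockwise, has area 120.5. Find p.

19

Write out the shoelace sum; only the two edges meeting at A involve p:
2·Area = [((-10)·(-25) − p·19) + (p·0 − 7·(-25))] + 177
       = -19·p + 602 = 241
⇒ p = 19.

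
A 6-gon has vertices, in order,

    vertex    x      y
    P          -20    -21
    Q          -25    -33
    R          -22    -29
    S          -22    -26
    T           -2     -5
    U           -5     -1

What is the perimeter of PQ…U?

|PQ| = √((-5)² + (-12)²) = √169 = 13
|QR| = √((3)² + (4)²) = √25 = 5
|RS| = √((0)² + (3)²) = √9 = 3
|ST| = √((20)² + (21)²) = √841 = 29
|TU| = √((-3)² + (4)²) = √25 = 5
|UP| = √((-15)² + (-20)²) = √625 = 25
Perimeter = 13 + 5 + 3 + 29 + 5 + 25 = 80.

80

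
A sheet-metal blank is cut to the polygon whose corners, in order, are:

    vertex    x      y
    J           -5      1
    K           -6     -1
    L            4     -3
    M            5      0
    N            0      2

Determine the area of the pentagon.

34

Apply the shoelace (surveyor's) formula: 2A = Σ (x_i·y_{i+1} − x_{i+1}·y_i), indices taken mod 5.
Σ = (11) + (22) + (15) + (10) + (10) = 68
Area = |Σ|/2 = 34.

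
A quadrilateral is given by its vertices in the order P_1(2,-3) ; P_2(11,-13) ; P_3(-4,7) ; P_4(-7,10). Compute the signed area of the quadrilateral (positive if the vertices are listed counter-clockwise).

21

Apply Gauss's area formula: 2A = Σ (x_i·y_{i+1} − x_{i+1}·y_i), indices taken mod 4.
P_1→P_2: (2)(-13) − (11)(-3) = 7
P_2→P_3: (11)(7) − (-4)(-13) = 25
P_3→P_4: (-4)(10) − (-7)(7) = 9
P_4→P_1: (-7)(-3) − (2)(10) = 1
Σ = 42
Signed area = Σ/2 = 21 (positive ⇒ counter-clockwise traversal).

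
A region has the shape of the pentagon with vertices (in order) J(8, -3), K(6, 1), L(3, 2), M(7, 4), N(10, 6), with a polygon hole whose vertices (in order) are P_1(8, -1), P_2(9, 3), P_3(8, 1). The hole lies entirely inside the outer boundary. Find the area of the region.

20.5

Outer boundary:
Apply the shoelace formula: 2A = Σ (x_i·y_{i+1} − x_{i+1}·y_i), indices taken mod 5.
Cross-terms: 26, 9, -2, 2, -78  ⇒  Σ = -43
Area = |Σ|/2 = 21.5.
Hole:
Apply the shoelace formula: 2A = Σ (x_i·y_{i+1} − x_{i+1}·y_i), indices taken mod 3.
Cross-terms: 33, -15, -16  ⇒  Σ = 2
Area = |Σ|/2 = 1.
Net area = 21.5 − 1 = 20.5.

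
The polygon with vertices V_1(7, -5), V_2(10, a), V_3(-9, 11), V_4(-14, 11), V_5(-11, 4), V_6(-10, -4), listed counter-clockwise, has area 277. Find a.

Write out the shoelace sum; only the two edges meeting at V_2 involve a:
2·Area = [(7·a − 10·(-5)) + (10·11 − (-9)·a)] + 282
       = 16·a + 442 = 554
⇒ a = 7.

7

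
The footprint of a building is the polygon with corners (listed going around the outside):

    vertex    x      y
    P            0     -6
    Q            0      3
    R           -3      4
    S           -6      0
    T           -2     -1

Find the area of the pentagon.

25.5

Apply the shoelace (surveyor's) formula: 2A = Σ (x_i·y_{i+1} − x_{i+1}·y_i), indices taken mod 5.
Σ = (0) + (9) + (24) + (6) + (12) = 51
Area = |Σ|/2 = 25.5.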